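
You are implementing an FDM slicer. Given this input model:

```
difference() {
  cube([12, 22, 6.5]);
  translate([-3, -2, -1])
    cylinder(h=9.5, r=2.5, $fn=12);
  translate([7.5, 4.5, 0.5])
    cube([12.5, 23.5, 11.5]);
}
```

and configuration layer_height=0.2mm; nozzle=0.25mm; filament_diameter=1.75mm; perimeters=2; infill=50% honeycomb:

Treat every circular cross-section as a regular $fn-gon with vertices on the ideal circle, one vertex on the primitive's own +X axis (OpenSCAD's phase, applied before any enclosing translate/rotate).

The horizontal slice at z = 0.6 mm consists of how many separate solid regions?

1

At z = 0.6 mm: the 12×22 cube contributes its full rectangle; the r=2.5 cylinder at (-3, -2) contributes a regular 12-gon of circumradius 2.5; the cube at (7.5, 4.5) (footprint 12.5×23.5) is included at this height; Subtracting the remaining from the first: starting from the 12×22 cube, the r=2.5 cylinder at (-3, -2) misses the remaining region (no effect); the 12.5×23.5 cube at (7.5, 4.5) partially overlaps it — only the 78.75 mm² overlap (of its 293.75 mm²) is removed, clipping the outline — 1 connected region. The result has 1 disconnected region.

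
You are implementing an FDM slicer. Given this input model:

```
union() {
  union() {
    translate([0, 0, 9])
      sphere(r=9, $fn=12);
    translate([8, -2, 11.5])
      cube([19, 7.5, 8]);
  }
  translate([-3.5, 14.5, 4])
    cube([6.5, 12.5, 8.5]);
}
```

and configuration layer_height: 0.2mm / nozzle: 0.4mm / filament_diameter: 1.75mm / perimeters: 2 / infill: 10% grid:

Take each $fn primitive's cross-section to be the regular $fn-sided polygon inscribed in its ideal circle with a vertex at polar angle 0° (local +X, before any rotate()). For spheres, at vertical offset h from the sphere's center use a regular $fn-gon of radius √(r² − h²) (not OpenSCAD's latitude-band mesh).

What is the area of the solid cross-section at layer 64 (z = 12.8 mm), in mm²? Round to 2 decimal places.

At z = 12.8 mm: the r=9 sphere slices to a regular 12-gon of circumradius 8.158 (√(r²−h²) with h=3.8 from center) (area = (12/2)·8.158²·sin(360°/12) = 199.68 mm²); the cube at (8, -2) (footprint 19×7.5) is included at this height (area 142.50 mm²); Taking the union: the regions partially overlap — summed areas 342.18 mm² minus the doubly-counted overlap 0.09 mm² gives 342.09 mm² — area = 342.09 mm²; the cube at (-3.5, 14.5) is absent (z outside [4, 12.5]); Combining (union): only that combined region is present, so the union is just that shape — area = 342.09 mm². Overall, the cross-section is a single solid region. Net area = 342.09 mm².

342.09 mm²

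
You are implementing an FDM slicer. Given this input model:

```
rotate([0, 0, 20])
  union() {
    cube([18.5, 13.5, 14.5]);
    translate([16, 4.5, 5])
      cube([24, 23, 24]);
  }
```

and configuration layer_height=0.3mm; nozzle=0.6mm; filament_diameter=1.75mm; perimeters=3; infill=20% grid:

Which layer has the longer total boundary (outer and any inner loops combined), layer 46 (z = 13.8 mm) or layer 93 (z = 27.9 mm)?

Layer 46 (z = 13.8): the cube (footprint 18.5×13.5) is included at this height (perimeter 64.00 mm); the 24×23 cube at (16, 4.5) contributes its full rectangle (perimeter 94.00 mm); Taking the union: the regions partially overlap (shared area 22.50 mm²), so the edge portions inside another operand are dropped and the merged outline is re-measured after clipping — boundary = 135.00 mm; (rotated 20° about Z; rotation is an isometry so areas/perimeters/island counts are preserved). So its perimeter = 135.00 mm. Layer 93 (z = 27.9): the cube is not intersected at this z (z outside [0, 14.5]); the cube at (16, 4.5) is present — its section is the full 24×23 rectangle (perimeter 94.00 mm); Taking the union: only the 24×23 cube at (16, 4.5) is present, so the union is just that shape — boundary = 94.00 mm; (rotated 20° about Z; rotation is an isometry so areas/perimeters/island counts are preserved). So its perimeter = 94.00 mm. Layer 46 is larger (135.00 vs 94.00 mm).

layer 46 (z = 13.8 mm)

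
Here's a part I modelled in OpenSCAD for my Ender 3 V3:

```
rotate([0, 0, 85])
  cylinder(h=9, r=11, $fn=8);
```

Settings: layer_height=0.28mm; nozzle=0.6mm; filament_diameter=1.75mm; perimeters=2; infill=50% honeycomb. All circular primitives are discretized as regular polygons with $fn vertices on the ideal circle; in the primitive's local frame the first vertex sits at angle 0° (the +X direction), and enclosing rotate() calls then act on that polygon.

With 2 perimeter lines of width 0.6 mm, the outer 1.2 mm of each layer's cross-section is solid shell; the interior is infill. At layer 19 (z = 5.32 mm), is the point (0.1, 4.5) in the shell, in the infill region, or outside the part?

At z = 5.32 mm: the r=11 cylinder gives a regular 8-gon of circumradius 11 (constant along its height); (whole slice rotated 85° about Z — lengths, areas and connectivity unchanged). Overall, the cross-section is a single solid region. Undo the 85° rotation: the query point maps to (4.492, 0.293) in the un-rotated model frame. The nearest boundary edge runs (11.00, 0.00)→(7.78, 7.78); distance from the point to it = 5.90 mm. The point is inside the cross-section and 5.90 mm from the nearest boundary — more than the 1.2 mm shell width (2 × 0.6), so it's in the infill interior.

infill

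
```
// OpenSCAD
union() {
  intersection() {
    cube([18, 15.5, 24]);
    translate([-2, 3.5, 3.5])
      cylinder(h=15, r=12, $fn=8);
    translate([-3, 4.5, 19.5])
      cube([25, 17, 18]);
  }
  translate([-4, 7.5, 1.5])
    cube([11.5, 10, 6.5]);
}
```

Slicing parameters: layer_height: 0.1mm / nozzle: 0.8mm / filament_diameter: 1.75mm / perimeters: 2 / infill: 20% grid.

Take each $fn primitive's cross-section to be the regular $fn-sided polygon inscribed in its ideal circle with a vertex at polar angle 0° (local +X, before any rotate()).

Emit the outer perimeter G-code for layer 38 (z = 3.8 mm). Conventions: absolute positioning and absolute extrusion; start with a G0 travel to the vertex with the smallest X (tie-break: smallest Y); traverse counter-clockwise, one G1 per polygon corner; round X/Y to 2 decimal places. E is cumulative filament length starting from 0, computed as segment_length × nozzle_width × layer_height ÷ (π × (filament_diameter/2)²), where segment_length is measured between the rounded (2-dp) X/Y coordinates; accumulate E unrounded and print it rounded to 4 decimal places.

G0 X-4.00 Y7.50 Z3.80
G1 X7.50 Y7.50 E0.3825
G1 X7.50 Y17.50 E0.7151
G1 X-4.00 Y17.50 E1.0976
G1 X-4.00 Y7.50 E1.4302

At z = 3.8 mm: the 18×15.5 cube contributes its full rectangle; the r=12 cylinder at (-2, 3.5) gives a regular 8-gon of circumradius 12 (constant along its height); the cube at (-3, 4.5) is not intersected at this z (z outside [19.5, 37.5]); After intersecting: at least one operand is absent at this height, so nothing remains; the cube at (-4, 7.5) (footprint 11.5×10) is included at this height; Combining (union): only the 11.5×10 cube at (-4, 7.5) is present, so the union is just that shape — 1 connected region. The outline is a single polygon with 4 vertices. Extrusion per mm of travel: 0.8 × 0.1 / (π × 0.875²) = 0.033260. Accumulating E over each segment gives final E = 1.4302.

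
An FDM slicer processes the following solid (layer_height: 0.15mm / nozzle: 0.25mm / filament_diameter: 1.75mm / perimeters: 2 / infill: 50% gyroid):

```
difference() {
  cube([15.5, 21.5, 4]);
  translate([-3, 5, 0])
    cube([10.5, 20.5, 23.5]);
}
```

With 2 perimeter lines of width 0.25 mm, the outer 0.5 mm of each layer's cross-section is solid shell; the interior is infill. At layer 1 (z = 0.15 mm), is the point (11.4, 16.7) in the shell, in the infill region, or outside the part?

infill

At z = 0.15 mm: the cube (footprint 15.5×21.5) is included at this height; the cube at (-3, 5) (footprint 10.5×20.5) is included at this height; Subtracting the remaining from the first: starting from the 15.5×21.5 cube, the 10.5×20.5 cube at (-3, 5) partially overlaps it — only the 123.75 mm² overlap (of its 215.25 mm²) is removed, clipping the outline — 1 connected region. Overall, the cross-section is a single solid region. The nearest boundary edge runs (7.50, 5.00)→(7.50, 21.50); distance from the point to it = 3.90 mm. The point is inside the cross-section and 3.90 mm from the nearest boundary — more than the 0.5 mm shell width (2 × 0.25), so it's in the infill interior.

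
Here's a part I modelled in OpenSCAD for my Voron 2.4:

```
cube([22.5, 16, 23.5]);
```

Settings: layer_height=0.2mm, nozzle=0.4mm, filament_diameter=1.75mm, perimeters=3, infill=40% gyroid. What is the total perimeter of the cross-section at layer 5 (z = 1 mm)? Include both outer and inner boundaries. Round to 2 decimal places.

At z = 1 mm: the 22.5×16 cube contributes its full rectangle (perimeter 77.00 mm). Overall, the cross-section is a single solid region. Total boundary length (outer) = 77.00 mm.

77.00 mm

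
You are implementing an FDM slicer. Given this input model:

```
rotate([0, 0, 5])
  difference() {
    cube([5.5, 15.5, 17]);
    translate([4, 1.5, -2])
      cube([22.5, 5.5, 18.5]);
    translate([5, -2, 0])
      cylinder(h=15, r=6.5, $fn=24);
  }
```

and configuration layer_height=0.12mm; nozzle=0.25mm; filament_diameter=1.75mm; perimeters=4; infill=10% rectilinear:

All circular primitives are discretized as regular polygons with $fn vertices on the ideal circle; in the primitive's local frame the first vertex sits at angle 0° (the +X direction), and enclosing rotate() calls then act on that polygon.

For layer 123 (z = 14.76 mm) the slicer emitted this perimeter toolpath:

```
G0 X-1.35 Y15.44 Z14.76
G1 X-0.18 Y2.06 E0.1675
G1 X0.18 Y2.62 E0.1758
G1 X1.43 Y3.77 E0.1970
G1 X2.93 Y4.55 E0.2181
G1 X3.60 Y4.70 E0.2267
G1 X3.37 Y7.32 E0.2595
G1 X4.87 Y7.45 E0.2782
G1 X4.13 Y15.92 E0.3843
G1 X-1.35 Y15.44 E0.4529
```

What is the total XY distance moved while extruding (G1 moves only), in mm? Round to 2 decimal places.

Sum the Euclidean lengths of each G1 segment: total = 36.31 mm.

36.31 mm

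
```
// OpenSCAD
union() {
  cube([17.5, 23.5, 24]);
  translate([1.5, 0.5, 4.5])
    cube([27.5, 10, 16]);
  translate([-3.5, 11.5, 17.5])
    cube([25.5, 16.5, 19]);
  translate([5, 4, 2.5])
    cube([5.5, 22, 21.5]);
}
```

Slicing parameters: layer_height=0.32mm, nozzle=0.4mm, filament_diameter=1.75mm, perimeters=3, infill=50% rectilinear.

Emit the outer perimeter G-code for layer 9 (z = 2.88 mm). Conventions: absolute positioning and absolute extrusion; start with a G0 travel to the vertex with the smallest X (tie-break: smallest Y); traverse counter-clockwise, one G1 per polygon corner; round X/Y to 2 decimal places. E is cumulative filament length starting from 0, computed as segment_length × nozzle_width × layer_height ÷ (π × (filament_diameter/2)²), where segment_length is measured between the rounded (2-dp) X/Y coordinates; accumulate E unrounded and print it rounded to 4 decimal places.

At z = 2.88 mm: the cube is present — its section is the full 17.5×23.5 rectangle; the cube at (1.5, 0.5) is absent (z outside [4.5, 20.5]); the cube at (-3.5, 11.5) is not intersected at this z (z outside [17.5, 36.5]); the cube at (5, 4) (footprint 5.5×22) is included at this height; Merging all regions: the regions partially overlap (shared area 107.25 mm²), so overlapping operands fuse into one piece — 1 connected region. The outline is a single polygon with 8 vertices. Extrusion per mm of travel: 0.4 × 0.32 / (π × 0.875²) = 0.053216. Accumulating E over each segment gives final E = 4.6298.

G0 X0.00 Y0.00 Z2.88
G1 X17.50 Y0.00 E0.9313
G1 X17.50 Y23.50 E2.1819
G1 X10.50 Y23.50 E2.5544
G1 X10.50 Y26.00 E2.6874
G1 X5.00 Y26.00 E2.9801
G1 X5.00 Y23.50 E3.1131
G1 X0.00 Y23.50 E3.3792
G1 X0.00 Y0.00 E4.6298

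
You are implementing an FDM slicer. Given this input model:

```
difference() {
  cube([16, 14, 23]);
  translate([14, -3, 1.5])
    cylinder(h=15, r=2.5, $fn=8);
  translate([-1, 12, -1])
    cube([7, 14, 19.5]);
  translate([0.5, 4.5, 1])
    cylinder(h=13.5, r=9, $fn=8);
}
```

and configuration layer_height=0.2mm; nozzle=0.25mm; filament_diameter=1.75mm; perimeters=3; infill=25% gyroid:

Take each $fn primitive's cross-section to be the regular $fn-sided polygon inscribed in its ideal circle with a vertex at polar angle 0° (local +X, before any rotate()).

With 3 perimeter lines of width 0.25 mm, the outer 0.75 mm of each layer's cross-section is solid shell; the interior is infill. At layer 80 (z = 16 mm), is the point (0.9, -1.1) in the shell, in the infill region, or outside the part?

At z = 16 mm: the cube is present — its section is the full 16×14 rectangle; the r=2.5 cylinder at (14, -3) gives a regular 8-gon of circumradius 2.5 (constant along its height); the 7×14 cube at (-1, 12) contributes its full rectangle; the cylinder at (0.5, 4.5) is not intersected at this z (z outside [1, 14.5]); Taking the first minus the rest: starting from the 16×14 cube, the r=2.5 cylinder at (14, -3) misses the remaining region (no effect); the 7×14 cube at (-1, 12) partially overlaps it — only the 12.00 mm² overlap (of its 98.00 mm²) is removed, clipping the outline — 1 connected region. Overall, the cross-section is a single solid region. The nearest boundary edge runs (16.00, 0.00)→(0.00, 0.00); distance from the point to it = 1.10 mm. The point is not inside any of the regions above, so it lies outside the cross-section (1.10 mm from the nearest boundary).

outside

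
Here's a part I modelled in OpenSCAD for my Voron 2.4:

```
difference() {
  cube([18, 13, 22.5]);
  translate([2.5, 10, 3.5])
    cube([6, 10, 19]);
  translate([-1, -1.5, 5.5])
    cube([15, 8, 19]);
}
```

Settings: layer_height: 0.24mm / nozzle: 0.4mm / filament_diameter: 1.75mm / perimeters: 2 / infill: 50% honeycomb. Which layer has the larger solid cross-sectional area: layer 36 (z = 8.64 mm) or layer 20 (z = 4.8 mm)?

Layer 36 (z = 8.64): the cube (footprint 18×13) is included at this height (area 234.00 mm²); the 6×10 cube at (2.5, 10) contributes its full rectangle (area 60.00 mm²); the 15×8 cube at (-1, -1.5) contributes its full rectangle (area 120.00 mm²); After the difference (first − rest): starting from the 18×13 cube (234.00 mm²), the 6×10 cube at (2.5, 10) partially overlaps it — only the 18.00 mm² overlap (of its 60.00 mm²) is removed, clipping the outline; the 15×8 cube at (-1, -1.5) partially overlaps it — only the 91.00 mm² overlap (of its 120.00 mm²) is removed, clipping the outline — area = 125.00 mm². So its area = 125.00 mm². Layer 20 (z = 4.8): the 18×13 cube contributes its full rectangle (area 234.00 mm²); the cube at (2.5, 10) (footprint 6×10) is included at this height (area 60.00 mm²); the cube at (-1, -1.5) is absent (z outside [5.5, 24.5]); After the difference (first − rest): starting from the 18×13 cube (234.00 mm²), the 6×10 cube at (2.5, 10) partially overlaps it — only the 18.00 mm² overlap (of its 60.00 mm²) is removed, clipping the outline — area = 216.00 mm². So its area = 216.00 mm². Layer 20 is larger (216.00 vs 125.00 mm²).

layer 20 (z = 4.8 mm)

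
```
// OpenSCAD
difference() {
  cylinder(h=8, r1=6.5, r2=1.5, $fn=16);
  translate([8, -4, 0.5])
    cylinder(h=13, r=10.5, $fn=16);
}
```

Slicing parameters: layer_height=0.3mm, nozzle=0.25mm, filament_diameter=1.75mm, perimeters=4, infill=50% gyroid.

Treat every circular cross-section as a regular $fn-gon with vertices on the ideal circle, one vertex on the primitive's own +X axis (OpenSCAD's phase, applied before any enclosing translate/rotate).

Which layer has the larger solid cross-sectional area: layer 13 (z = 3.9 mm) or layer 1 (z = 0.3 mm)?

layer 1 (z = 0.3 mm)

Layer 13 (z = 3.9): the cone (r1=6.5→r2=1.5) has section circumradius 4.062 here — a regular 16-gon (area = (16/2)·4.062²·sin(360°/16) = 50.53 mm²); the cylinder at (8, -4): section is a regular 16-gon, circumradius r=10.5 (area = (16/2)·10.500²·sin(360°/16) = 337.53 mm²); After the difference (first − rest): starting from the cone (50.53 mm²), the r=10.5 cylinder at (8, -4) partially overlaps it — only the 34.52 mm² overlap (of its 337.53 mm²) is removed, clipping the outline — area = 16.01 mm². So its area = 16.01 mm². Layer 1 (z = 0.3): the cone: at t=0.037 of its height the radius interpolates to r₁+(r₂−r₁)t = 6.312, giving a regular 16-gon of that circumradius (area = (16/2)·6.312²·sin(360°/16) = 121.99 mm²); the cylinder at (8, -4) is not intersected at this z (z outside [0.5, 13.5]); Taking the first minus the rest: none of the subtracted shapes is present at this height, so the cone is unchanged — area = 121.99 mm². So its area = 121.99 mm². Layer 1 is larger (121.99 vs 16.01 mm²).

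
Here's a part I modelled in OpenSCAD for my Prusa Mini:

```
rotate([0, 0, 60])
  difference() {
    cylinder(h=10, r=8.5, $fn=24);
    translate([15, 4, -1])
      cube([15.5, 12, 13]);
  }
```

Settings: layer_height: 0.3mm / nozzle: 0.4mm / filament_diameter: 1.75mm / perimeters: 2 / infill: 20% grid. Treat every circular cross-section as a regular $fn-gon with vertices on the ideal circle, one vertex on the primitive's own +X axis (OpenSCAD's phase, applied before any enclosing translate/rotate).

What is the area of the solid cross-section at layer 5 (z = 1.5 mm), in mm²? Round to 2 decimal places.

At z = 1.5 mm: the cylinder: section is a regular 24-gon, circumradius r=8.5 (area = (24/2)·8.500²·sin(360°/24) = 224.40 mm²); the cube at (15, 4) (footprint 15.5×12) is included at this height (area 186.00 mm²); After the difference (first − rest): starting from the r=8.5 cylinder (224.40 mm²), the 15.5×12 cube at (15, 4) misses the remaining region (no effect) — area = 224.40 mm²; (rotated 60° about Z; rotation is an isometry so areas/perimeters/island counts are preserved). Overall, the cross-section is a single solid region. Net area = 224.40 mm².

224.40 mm²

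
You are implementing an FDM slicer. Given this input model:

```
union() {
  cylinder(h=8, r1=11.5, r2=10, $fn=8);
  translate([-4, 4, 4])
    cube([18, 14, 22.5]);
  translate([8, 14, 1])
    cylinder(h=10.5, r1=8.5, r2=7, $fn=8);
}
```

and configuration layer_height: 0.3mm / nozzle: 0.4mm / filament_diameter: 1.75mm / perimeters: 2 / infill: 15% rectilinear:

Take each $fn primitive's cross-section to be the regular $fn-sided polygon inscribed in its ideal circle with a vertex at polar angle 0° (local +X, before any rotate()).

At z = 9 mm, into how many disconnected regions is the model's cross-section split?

At z = 9 mm: the cone is not intersected at this z (z outside [0, 8]); the cube at (-4, 4) (footprint 18×14) is included at this height; the cone at (8, 14): at t=0.762 of its height the radius interpolates to r₁+(r₂−r₁)t = 7.357, giving a regular 8-gon of that circumradius; Combining (union): the regions partially overlap (shared area 124.33 mm²), so overlapping operands fuse into one piece — 1 connected region. The result has 1 disconnected region.

1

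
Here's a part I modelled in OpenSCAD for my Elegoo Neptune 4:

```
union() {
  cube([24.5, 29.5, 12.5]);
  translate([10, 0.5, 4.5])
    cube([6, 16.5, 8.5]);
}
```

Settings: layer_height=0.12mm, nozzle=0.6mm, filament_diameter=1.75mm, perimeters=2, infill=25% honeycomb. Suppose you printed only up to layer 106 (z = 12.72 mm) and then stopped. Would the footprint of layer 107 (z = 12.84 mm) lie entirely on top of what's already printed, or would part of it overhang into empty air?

Compare the two slices. At z = 12.72: the cube is absent (z outside [0, 12.5]); the cube at (10, 0.5) is present — its section is the full 6×16.5 rectangle (area 99.00 mm²); Combining (union): only the 6×16.5 cube at (10, 0.5) is present, so the union is just that shape — area = 99.00 mm². At z = 12.84: the cube does not reach this height (z outside [0, 12.5]); the cube at (10, 0.5) (footprint 6×16.5) is included at this height (area 99.00 mm²); Merging all regions: only the 6×16.5 cube at (10, 0.5) is present, so the union is just that shape — area = 99.00 mm². Checking containment: the cross-section at z = 12.84 is a subset of the cross-section at z = 12.72.

entirely on top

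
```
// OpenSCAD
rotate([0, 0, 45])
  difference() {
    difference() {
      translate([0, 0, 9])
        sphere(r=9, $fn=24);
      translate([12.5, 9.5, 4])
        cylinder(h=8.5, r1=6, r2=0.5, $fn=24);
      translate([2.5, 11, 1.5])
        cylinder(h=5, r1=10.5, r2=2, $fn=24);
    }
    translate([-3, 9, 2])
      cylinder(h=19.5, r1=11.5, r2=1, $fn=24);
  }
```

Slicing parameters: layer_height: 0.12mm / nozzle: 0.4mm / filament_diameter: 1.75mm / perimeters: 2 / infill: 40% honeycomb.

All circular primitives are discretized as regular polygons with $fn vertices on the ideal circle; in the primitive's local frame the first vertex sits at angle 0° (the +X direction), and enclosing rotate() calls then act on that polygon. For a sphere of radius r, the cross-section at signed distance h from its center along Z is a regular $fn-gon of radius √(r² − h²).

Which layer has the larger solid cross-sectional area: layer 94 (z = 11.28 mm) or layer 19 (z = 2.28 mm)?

Layer 94 (z = 11.28): the r=9 sphere slices to a regular 24-gon of circumradius 8.706 (√(r²−h²) with h=2.28 from center) (area = (24/2)·8.706²·sin(360°/24) = 235.43 mm²); the cone at (12.5, 9.5) (r1=6→r2=0.5) has section circumradius 1.289 here — a regular 24-gon (area = (24/2)·1.289²·sin(360°/24) = 5.16 mm²); the cone at (2.5, 11) does not reach this height (z outside [1.5, 6.5]); Subtracting the remaining from the first: starting from the r=9 sphere (235.43 mm²), the cone at (12.5, 9.5) misses the remaining region (no effect) — area = 235.43 mm²; the cone at (-3, 9) (r1=11.5→r2=1) has section circumradius 6.503 here — a regular 24-gon (area = (24/2)·6.503²·sin(360°/24) = 131.35 mm²); Subtracting the remaining from the first: starting from the result so far (235.43 mm²), the cone at (-3, 9) partially overlaps it — only the 45.37 mm² overlap (of its 131.35 mm²) is removed, clipping the outline — area = 190.06 mm²; (whole slice rotated 45° about Z — lengths, areas and connectivity unchanged). So its area = 190.06 mm². Layer 19 (z = 2.28): the r=9 sphere contributes a regular 24-gon of circumradius √(9²−6.72²) = 5.987 (area = (24/2)·5.987²·sin(360°/24) = 111.32 mm²); the cone at (12.5, 9.5) is not intersected at this z (z outside [4, 12.5]); the cone at (2.5, 11) (r1=10.5→r2=2) has section circumradius 9.174 here — a regular 24-gon (area = (24/2)·9.174²·sin(360°/24) = 261.39 mm²); Taking the first minus the rest: starting from the r=9 sphere (111.32 mm²), the cone at (2.5, 11) partially overlaps it — only the 25.19 mm² overlap (of its 261.39 mm²) is removed, clipping the outline — area = 86.13 mm²; the cone at (-3, 9) contributes a regular 24-gon of circumradius 11.349 (interpolated between r1=11.5 and r2=1 at t=0.014) (area = (24/2)·11.349²·sin(360°/24) = 400.05 mm²); Taking the first minus the rest: starting from the result so far (86.13 mm²), the cone at (-3, 9) partially overlaps it — only the 45.35 mm² overlap (of its 400.05 mm²) is removed, clipping the outline — area = 40.78 mm²; (rotated 45° about Z; rotation is an isometry so areas/perimeters/island counts are preserved). So its area = 40.78 mm². Layer 94 is larger (190.06 vs 40.78 mm²).

layer 94 (z = 11.28 mm)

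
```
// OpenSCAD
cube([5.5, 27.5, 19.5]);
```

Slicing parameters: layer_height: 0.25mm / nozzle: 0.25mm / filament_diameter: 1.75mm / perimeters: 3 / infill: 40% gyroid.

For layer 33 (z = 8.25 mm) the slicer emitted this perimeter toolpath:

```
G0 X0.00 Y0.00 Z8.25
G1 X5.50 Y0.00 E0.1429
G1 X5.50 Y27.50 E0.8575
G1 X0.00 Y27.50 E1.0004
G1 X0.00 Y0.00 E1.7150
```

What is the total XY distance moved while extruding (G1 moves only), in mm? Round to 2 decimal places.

66.00 mm

Sum the Euclidean lengths of each G1 segment: total = 66.00 mm.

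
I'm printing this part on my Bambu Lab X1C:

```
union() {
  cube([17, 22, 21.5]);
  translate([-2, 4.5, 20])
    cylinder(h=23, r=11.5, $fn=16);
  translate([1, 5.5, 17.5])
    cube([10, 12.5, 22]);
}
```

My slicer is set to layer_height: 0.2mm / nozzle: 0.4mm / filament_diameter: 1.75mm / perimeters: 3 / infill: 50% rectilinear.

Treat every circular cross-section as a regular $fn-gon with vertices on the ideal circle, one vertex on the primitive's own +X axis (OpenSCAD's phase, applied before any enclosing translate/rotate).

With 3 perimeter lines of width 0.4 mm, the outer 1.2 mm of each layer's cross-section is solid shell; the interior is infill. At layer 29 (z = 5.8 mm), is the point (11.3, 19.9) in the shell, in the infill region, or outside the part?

At z = 5.8 mm: the 17×22 cube contributes its full rectangle; the cylinder at (-2, 4.5) does not reach this height (z outside [20, 43]); the cube at (1, 5.5) is absent (z outside [17.5, 39.5]); Combining (union): only the 17×22 cube is present, so the union is just that shape — 1 connected region. Overall, the cross-section is a single solid region. The nearest boundary edge runs (17.00, 22.00)→(0.00, 22.00); distance from the point to it = 2.10 mm. The point is inside the cross-section and 2.10 mm from the nearest boundary — more than the 1.2 mm shell width (3 × 0.4), so it's in the infill interior.

infill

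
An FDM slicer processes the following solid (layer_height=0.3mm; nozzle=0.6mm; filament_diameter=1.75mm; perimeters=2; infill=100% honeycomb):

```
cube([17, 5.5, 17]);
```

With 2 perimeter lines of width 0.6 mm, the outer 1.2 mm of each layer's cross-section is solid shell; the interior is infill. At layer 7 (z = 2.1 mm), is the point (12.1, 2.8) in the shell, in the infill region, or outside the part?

At z = 2.1 mm: the cube (footprint 17×5.5) is included at this height. Overall, the cross-section is a single solid region. The nearest boundary edge runs (17.00, 5.50)→(0.00, 5.50); distance from the point to it = 2.70 mm. The point is inside the cross-section and 2.70 mm from the nearest boundary — more than the 1.2 mm shell width (2 × 0.6), so it's in the infill interior.

infill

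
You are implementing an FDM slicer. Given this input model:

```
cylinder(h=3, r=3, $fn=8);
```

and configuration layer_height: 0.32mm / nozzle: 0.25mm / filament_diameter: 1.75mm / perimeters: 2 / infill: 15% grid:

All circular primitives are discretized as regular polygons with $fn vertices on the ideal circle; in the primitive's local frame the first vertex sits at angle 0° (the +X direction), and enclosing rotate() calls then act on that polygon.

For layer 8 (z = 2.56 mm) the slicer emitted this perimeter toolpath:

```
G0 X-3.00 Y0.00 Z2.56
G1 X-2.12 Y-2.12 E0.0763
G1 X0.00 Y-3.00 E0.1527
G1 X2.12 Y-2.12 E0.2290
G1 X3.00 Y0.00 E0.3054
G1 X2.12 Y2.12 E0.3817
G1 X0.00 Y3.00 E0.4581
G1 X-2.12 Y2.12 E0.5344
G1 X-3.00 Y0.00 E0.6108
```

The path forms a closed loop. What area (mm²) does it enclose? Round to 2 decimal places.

25.44 mm²

Apply the shoelace formula to the sequence of (X, Y) vertices; enclosed area = 25.44 mm².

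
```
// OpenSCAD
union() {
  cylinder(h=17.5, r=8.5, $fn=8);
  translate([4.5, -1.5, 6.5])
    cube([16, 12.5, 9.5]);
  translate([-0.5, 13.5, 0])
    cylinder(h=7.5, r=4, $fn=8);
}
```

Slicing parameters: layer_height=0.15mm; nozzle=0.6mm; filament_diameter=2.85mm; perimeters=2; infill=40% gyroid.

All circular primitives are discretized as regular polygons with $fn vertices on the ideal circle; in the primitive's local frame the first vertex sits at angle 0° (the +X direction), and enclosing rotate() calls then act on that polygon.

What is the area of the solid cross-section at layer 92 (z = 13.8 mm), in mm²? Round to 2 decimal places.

381.79 mm²

At z = 13.8 mm: the r=8.5 cylinder gives a regular 8-gon of circumradius 8.5 (constant along its height) (area = (8/2)·8.500²·sin(360°/8) = 204.35 mm²); the cube at (4.5, -1.5) (footprint 16×12.5) is included at this height (area 200.00 mm²); the cylinder at (-0.5, 13.5) is absent (z outside [0, 7.5]); Combining (union): the regions partially overlap — summed areas 404.35 mm² minus the doubly-counted overlap 22.57 mm² gives 381.79 mm² — area = 381.79 mm². Overall, the cross-section is a single solid region. Net area = 381.79 mm².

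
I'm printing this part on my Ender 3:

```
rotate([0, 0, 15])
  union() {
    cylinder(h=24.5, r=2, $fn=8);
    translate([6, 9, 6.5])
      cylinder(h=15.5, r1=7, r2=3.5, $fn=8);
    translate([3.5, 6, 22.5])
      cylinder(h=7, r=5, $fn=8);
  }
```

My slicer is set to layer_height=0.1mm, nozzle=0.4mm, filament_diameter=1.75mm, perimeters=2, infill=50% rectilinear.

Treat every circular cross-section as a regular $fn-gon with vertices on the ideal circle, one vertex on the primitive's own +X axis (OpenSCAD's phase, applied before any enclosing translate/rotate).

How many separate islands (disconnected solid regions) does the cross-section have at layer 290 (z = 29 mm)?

At z = 29 mm: the cylinder does not reach this height (z outside [0, 24.5]); the cone at (6, 9) is absent (z outside [6.5, 22]); the r=5 cylinder at (3.5, 6) gives a regular 8-gon of circumradius 5 (constant along its height); Merging all regions: only the r=5 cylinder at (3.5, 6) is present, so the union is just that shape — 1 connected region; (rotated 15° about Z; rotation is an isometry so areas/perimeters/island counts are preserved). Overall, the cross-section is a single solid region. Island count = 1.

1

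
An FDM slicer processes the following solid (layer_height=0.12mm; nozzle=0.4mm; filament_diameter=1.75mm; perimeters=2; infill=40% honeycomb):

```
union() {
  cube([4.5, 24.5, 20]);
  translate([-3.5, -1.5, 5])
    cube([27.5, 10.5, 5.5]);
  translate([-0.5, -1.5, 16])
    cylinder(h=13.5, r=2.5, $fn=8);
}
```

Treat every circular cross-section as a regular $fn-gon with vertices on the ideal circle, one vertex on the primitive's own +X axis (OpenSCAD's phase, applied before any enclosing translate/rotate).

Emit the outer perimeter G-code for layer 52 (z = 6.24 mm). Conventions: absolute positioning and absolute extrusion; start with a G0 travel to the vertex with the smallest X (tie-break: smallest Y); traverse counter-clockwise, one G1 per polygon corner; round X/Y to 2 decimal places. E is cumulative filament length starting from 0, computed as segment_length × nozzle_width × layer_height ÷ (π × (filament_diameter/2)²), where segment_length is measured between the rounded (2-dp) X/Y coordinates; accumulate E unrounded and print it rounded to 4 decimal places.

At z = 6.24 mm: the cube is present — its section is the full 4.5×24.5 rectangle; the 27.5×10.5 cube at (-3.5, -1.5) contributes its full rectangle; the cylinder at (-0.5, -1.5) is not intersected at this z (z outside [16, 29.5]); Combining (union): the regions partially overlap (shared area 40.50 mm²), so overlapping operands fuse into one piece — 1 connected region. The outline is a single polygon with 8 vertices. Extrusion per mm of travel: 0.4 × 0.12 / (π × 0.875²) = 0.019956. Accumulating E over each segment gives final E = 2.1353.

G0 X-3.50 Y-1.50 Z6.24
G1 X24.00 Y-1.50 E0.5488
G1 X24.00 Y9.00 E0.7583
G1 X4.50 Y9.00 E1.1475
G1 X4.50 Y24.50 E1.4568
G1 X0.00 Y24.50 E1.5466
G1 X0.00 Y9.00 E1.8559
G1 X-3.50 Y9.00 E1.9258
G1 X-3.50 Y-1.50 E2.1353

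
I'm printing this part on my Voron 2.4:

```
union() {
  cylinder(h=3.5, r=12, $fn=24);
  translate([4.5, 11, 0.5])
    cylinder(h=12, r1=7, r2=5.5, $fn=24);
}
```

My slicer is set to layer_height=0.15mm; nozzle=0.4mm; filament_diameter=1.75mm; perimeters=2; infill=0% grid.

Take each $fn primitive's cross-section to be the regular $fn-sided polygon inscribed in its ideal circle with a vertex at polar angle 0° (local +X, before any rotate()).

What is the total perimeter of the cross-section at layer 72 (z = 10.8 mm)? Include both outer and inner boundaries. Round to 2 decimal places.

35.79 mm

At z = 10.8 mm: the cylinder is not intersected at this z (z outside [0, 3.5]); the cone at (4.5, 11) contributes a regular 24-gon of circumradius 5.713 (interpolated between r1=7 and r2=5.5 at t=0.858) (perimeter = 2·24·5.713·sin(180°/24) = 35.79 mm); Combining (union): only the cone at (4.5, 11) is present, so the union is just that shape — boundary = 35.79 mm. Overall, the cross-section is a single solid region. Total boundary length (outer) = 35.79 mm.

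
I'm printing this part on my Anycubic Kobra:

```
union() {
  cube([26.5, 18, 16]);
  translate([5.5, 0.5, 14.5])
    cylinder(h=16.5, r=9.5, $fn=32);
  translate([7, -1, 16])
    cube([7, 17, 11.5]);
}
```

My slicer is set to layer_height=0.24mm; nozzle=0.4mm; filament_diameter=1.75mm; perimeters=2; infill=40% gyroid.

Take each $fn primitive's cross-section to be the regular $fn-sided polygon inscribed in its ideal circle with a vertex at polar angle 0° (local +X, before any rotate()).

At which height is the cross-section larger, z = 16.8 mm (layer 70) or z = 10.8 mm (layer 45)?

Layer 70 (z = 16.8): the cube does not reach this height (z outside [0, 16]); the cylinder at (5.5, 0.5): section is a regular 32-gon, circumradius r=9.5 (area = (32/2)·9.500²·sin(360°/32) = 281.71 mm²); the cube at (7, -1) is present — its section is the full 7×17 rectangle (area 119.00 mm²); Combining (union): the regions partially overlap — summed areas 400.71 mm² minus the doubly-counted overlap 64.06 mm² gives 336.65 mm² — area = 336.65 mm². So its area = 336.65 mm². Layer 45 (z = 10.8): the cube (footprint 26.5×18) is included at this height (area 477.00 mm²); the cylinder at (5.5, 0.5) is not intersected at this z (z outside [14.5, 31]); the cube at (7, -1) does not reach this height (z outside [16, 27.5]); Combining (union): only the 26.5×18 cube is present, so the union is just that shape — area = 477.00 mm². So its area = 477.00 mm². Layer 45 is larger (477.00 vs 336.65 mm²).

layer 45 (z = 10.8 mm)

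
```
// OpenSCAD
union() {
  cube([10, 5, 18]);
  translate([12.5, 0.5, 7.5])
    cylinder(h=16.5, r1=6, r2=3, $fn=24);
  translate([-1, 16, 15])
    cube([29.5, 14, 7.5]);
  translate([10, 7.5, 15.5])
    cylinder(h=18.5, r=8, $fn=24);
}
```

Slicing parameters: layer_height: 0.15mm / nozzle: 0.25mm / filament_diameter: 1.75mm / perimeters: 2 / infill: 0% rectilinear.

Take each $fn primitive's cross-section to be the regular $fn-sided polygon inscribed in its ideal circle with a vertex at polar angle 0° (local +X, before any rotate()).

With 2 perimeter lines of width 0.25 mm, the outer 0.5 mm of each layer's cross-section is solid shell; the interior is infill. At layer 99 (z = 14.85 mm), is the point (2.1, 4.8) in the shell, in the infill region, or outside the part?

shell

At z = 14.85 mm: the cube (footprint 10×5) is included at this height; the cone at (12.5, 0.5): at t=0.445 of its height the radius interpolates to r₁+(r₂−r₁)t = 4.664, giving a regular 24-gon of that circumradius; the cube at (-1, 16) is absent (z outside [15, 22.5]); the cylinder at (10, 7.5) is not intersected at this z (z outside [15.5, 34]); Taking the union: the regions partially overlap (shared area 6.95 mm²), so overlapping operands fuse into one piece — 1 connected region. Overall, the cross-section is a single solid region. The nearest boundary edge runs (0.00, 5.00)→(10.00, 5.00); distance from the point to it = 0.20 mm. The point is inside the cross-section, 0.20 mm from the nearest boundary — within the 0.5 mm shell band (2 × 0.25).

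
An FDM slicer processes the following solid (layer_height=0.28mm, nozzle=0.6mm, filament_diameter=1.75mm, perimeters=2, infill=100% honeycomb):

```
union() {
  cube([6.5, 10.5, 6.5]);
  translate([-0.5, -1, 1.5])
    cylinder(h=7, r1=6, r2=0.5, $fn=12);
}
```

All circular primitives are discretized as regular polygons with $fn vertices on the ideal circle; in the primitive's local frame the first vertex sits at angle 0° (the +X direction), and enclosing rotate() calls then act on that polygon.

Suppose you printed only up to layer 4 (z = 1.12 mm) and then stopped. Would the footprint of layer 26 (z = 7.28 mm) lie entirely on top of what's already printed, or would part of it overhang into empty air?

part overhangs

Compare the two slices. At z = 1.12: the 6.5×10.5 cube contributes its full rectangle (area 68.25 mm²); the cone at (-0.5, -1) is not intersected at this z (z outside [1.5, 8.5]); Taking the union: only the 6.5×10.5 cube is present, so the union is just that shape — area = 68.25 mm². At z = 7.28: the cube is not intersected at this z (z outside [0, 6.5]); the cone at (-0.5, -1): at t=0.826 of its height the radius interpolates to r₁+(r₂−r₁)t = 1.459, giving a regular 12-gon of that circumradius (area = (12/2)·1.459²·sin(360°/12) = 6.38 mm²); Merging all regions: only the cone at (-0.5, -1) is present, so the union is just that shape — area = 6.38 mm². Checking containment: at z = 7.28 the cross-section extends beyond the z = 1.12 cross-section by about 6.28 mm².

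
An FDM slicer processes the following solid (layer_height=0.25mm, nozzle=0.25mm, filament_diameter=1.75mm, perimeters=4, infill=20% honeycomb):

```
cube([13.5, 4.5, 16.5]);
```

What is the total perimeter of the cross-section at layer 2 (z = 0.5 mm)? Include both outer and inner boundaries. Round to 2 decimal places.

36.00 mm

At z = 0.5 mm: the 13.5×4.5 cube contributes its full rectangle (perimeter 36.00 mm). Overall, the cross-section is a single solid region. Total boundary length (outer) = 36.00 mm.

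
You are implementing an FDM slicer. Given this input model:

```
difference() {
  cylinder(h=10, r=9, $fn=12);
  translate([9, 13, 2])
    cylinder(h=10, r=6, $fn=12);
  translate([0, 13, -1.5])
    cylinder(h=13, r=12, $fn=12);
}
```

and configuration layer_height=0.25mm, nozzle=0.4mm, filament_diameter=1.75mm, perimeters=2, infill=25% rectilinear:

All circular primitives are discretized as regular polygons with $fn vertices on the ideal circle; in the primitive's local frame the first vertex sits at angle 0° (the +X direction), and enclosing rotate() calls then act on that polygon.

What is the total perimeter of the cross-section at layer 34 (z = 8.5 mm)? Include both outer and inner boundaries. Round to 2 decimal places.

54.67 mm

At z = 8.5 mm: the r=9 cylinder contributes a regular 12-gon of circumradius 9 (perimeter = 2·12·9.000·sin(180°/12) = 55.90 mm); the cylinder at (9, 13): section is a regular 12-gon, circumradius r=6 (perimeter = 2·12·6.000·sin(180°/12) = 37.27 mm); the r=12 cylinder at (0, 13) contributes a regular 12-gon of circumradius 12 (perimeter = 2·12·12.000·sin(180°/12) = 74.54 mm); Subtracting the remaining from the first: starting from the r=9 cylinder, the r=6 cylinder at (9, 13) misses the remaining region (no effect); the r=12 cylinder at (0, 13) partially overlaps it — only the 81.85 mm² overlap (of its 432.00 mm²) is removed, clipping the outline — boundary = 54.67 mm. Overall, the cross-section is a single solid region. Total boundary length (outer) = 54.67 mm.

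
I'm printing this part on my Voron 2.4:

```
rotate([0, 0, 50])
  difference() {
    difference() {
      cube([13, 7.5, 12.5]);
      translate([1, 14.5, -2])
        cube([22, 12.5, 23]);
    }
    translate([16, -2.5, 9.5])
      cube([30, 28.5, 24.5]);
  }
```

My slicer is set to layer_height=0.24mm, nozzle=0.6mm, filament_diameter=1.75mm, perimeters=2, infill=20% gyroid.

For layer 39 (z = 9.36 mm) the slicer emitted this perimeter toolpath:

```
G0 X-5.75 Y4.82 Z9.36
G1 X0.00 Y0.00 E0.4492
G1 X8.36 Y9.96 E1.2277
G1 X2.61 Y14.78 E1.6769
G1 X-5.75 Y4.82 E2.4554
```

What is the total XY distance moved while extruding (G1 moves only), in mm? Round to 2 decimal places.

Sum the Euclidean lengths of each G1 segment: total = 41.01 mm.

41.01 mm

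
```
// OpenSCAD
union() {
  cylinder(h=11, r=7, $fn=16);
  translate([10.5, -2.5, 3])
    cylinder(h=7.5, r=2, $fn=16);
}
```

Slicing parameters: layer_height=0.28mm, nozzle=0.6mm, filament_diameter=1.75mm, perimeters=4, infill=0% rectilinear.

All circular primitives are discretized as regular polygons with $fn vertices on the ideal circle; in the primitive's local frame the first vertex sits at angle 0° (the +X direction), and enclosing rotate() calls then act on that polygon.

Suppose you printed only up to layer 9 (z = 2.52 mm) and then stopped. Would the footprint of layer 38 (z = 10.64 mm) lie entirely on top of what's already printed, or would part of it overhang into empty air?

Compare the two slices. At z = 2.52: the cylinder: section is a regular 16-gon, circumradius r=7 (area = (16/2)·7.000²·sin(360°/16) = 150.01 mm²); the cylinder at (10.5, -2.5) is absent (z outside [3, 10.5]); Merging all regions: only the r=7 cylinder is present, so the union is just that shape — area = 150.01 mm². At z = 10.64: the r=7 cylinder gives a regular 16-gon of circumradius 7 (constant along its height) (area = (16/2)·7.000²·sin(360°/16) = 150.01 mm²); the cylinder at (10.5, -2.5) is absent (z outside [3, 10.5]); Combining (union): only the r=7 cylinder is present, so the union is just that shape — area = 150.01 mm². Checking containment: the cross-section at z = 10.64 is a subset of the cross-section at z = 2.52.

entirely on top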